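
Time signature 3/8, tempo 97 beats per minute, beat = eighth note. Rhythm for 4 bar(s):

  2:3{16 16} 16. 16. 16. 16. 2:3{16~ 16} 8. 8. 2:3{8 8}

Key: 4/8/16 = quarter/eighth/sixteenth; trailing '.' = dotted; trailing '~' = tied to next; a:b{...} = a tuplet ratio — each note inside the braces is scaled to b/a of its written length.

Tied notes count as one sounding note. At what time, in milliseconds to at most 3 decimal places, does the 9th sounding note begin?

1. 0.0ms @ 0 + 463.918ms (3/4)
2. 463.918ms @ 3/4 + 463.918ms (3/4)
3. 927.835ms @ 3/2 + 463.918ms (3/4)
4. 1391.753ms @ 9/4 + 463.918ms (3/4)
5. 1855.67ms @ 3 + 463.918ms (3/4)
6. 2319.588ms @ 15/4 + 463.918ms (3/4)
7. 2783.505ms @ 9/2 + 927.835ms (3/2)
8. 3711.34ms @ 6 + 927.835ms (3/2)
9. 4639.175ms @ 15/2 + 927.835ms (3/2)
10. 5567.01ms @ 9 + 927.835ms (3/2)
11. 6494.845ms @ 21/2 + 927.835ms (3/2)

note 9 onset = 15/2b = 4639.175ms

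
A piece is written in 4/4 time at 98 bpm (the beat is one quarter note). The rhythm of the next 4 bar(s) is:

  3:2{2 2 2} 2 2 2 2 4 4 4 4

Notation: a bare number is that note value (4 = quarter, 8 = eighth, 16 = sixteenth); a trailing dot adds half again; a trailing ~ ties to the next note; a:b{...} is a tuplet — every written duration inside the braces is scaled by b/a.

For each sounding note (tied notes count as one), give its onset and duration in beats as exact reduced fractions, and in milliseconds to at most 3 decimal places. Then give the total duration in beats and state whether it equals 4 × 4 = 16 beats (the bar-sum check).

1) 0.0ms=0b +816.327ms=4/3b
2) 816.327ms=4/3b +816.327ms=4/3b
3) 1632.653ms=8/3b +816.327ms=4/3b
4) 2448.98ms=4b +1224.49ms=2b
5) 3673.469ms=6b +1224.49ms=2b
6) 4897.959ms=8b +1224.49ms=2b
7) 6122.449ms=10b +1224.49ms=2b
8) 7346.939ms=12b +612.245ms=1b
9) 7959.184ms=13b +612.245ms=1b
10) 8571.429ms=14b +612.245ms=1b
11) 9183.673ms=15b +612.245ms=1b
Σ=16b of 16 (98bpm 4/4) — PASS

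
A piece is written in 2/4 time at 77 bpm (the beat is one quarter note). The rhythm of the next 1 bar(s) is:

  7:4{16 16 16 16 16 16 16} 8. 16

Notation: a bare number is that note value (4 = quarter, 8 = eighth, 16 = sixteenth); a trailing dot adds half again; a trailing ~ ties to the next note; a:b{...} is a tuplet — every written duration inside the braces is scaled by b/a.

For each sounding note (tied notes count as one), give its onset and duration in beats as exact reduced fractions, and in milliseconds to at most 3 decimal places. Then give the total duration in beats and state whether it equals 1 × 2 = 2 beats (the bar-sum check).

1) 0.0ms=0b +111.317ms=1/7b
2) 111.317ms=1/7b +111.317ms=1/7b
3) 222.635ms=2/7b +111.317ms=1/7b
4) 333.952ms=3/7b +111.317ms=1/7b
5) 445.269ms=4/7b +111.317ms=1/7b
6) 556.586ms=5/7b +111.317ms=1/7b
7) 667.904ms=6/7b +111.317ms=1/7b
8) 779.221ms=1b +584.416ms=3/4b
9) 1363.636ms=7/4b +194.805ms=1/4b
Σ=2b of 2 (77bpm 2/4) — PASS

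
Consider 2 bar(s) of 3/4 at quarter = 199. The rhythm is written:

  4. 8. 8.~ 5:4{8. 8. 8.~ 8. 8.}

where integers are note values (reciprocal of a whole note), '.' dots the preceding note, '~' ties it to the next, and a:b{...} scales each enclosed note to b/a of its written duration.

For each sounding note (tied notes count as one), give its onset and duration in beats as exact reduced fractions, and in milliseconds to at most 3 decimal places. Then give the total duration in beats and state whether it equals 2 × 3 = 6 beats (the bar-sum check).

1) 0.0ms=0b +452.261ms=3/2b
2) 452.261ms=3/2b +226.131ms=3/4b
3) 678.392ms=9/4b +407.035ms=27/20b
4) 1085.427ms=18/5b +180.905ms=3/5b
5) 1266.332ms=21/5b +361.809ms=6/5b
6) 1628.141ms=27/5b +180.905ms=3/5b
Σ=6b of 6 (199bpm 3/4) — PASS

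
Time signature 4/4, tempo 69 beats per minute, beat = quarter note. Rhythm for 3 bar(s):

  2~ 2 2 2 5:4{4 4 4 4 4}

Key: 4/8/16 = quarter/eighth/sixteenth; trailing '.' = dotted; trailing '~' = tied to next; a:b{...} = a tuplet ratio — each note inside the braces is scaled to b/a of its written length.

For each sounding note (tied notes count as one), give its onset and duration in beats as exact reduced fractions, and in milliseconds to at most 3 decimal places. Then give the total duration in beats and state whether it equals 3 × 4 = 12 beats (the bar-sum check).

1) 0.0ms=0b +3478.261ms=4b
2) 3478.261ms=4b +1739.13ms=2b
3) 5217.391ms=6b +1739.13ms=2b
4) 6956.522ms=8b +695.652ms=4/5b
5) 7652.174ms=44/5b +695.652ms=4/5b
6) 8347.826ms=48/5b +695.652ms=4/5b
7) 9043.478ms=52/5b +695.652ms=4/5b
8) 9739.13ms=56/5b +695.652ms=4/5b
Σ=12b of 12 (69bpm 4/4) — PASS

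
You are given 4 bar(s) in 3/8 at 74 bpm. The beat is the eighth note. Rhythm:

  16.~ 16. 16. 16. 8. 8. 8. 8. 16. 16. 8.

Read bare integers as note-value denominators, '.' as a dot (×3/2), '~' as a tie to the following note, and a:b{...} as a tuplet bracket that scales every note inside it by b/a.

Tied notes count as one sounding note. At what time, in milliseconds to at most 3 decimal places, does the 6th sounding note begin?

1. 0.0ms @ 0 + 1216.216ms (3/2)
2. 1216.216ms @ 3/2 + 608.108ms (3/4)
3. 1824.324ms @ 9/4 + 608.108ms (3/4)
4. 2432.432ms @ 3 + 1216.216ms (3/2)
5. 3648.649ms @ 9/2 + 1216.216ms (3/2)
6. 4864.865ms @ 6 + 1216.216ms (3/2)
7. 6081.081ms @ 15/2 + 1216.216ms (3/2)
8. 7297.297ms @ 9 + 608.108ms (3/4)
9. 7905.405ms @ 39/4 + 608.108ms (3/4)
10. 8513.514ms @ 21/2 + 1216.216ms (3/2)

note 6 onset = 6b = 4864.865ms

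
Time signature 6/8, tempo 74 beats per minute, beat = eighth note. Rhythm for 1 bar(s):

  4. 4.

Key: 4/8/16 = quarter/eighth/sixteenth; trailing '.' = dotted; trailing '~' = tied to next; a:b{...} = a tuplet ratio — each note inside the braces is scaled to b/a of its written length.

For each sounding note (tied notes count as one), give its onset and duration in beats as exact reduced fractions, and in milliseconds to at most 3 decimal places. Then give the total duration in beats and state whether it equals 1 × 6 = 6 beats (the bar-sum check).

1) 0.0ms=0b +2432.432ms=3b
2) 2432.432ms=3b +2432.432ms=3b
Σ=6b of 6 (74bpm 6/8) — PASS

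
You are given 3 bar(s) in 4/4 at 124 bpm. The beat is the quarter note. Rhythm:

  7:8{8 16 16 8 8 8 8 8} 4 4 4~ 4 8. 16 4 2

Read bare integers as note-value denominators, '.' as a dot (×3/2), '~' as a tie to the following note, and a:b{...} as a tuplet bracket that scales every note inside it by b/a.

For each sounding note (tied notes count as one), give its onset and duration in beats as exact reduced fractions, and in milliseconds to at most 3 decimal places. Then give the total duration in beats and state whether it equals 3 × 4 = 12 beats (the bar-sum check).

1) 0.0ms=0b +276.498ms=4/7b
2) 276.498ms=4/7b +138.249ms=2/7b
3) 414.747ms=6/7b +138.249ms=2/7b
4) 552.995ms=8/7b +276.498ms=4/7b
5) 829.493ms=12/7b +276.498ms=4/7b
6) 1105.991ms=16/7b +276.498ms=4/7b
7) 1382.488ms=20/7b +276.498ms=4/7b
8) 1658.986ms=24/7b +276.498ms=4/7b
9) 1935.484ms=4b +483.871ms=1b
10) 2419.355ms=5b +483.871ms=1b
11) 2903.226ms=6b +967.742ms=2b
12) 3870.968ms=8b +362.903ms=3/4b
13) 4233.871ms=35/4b +120.968ms=1/4b
14) 4354.839ms=9b +483.871ms=1b
15) 4838.71ms=10b +967.742ms=2b
Σ=12b of 12 (124bpm 4/4) — PASS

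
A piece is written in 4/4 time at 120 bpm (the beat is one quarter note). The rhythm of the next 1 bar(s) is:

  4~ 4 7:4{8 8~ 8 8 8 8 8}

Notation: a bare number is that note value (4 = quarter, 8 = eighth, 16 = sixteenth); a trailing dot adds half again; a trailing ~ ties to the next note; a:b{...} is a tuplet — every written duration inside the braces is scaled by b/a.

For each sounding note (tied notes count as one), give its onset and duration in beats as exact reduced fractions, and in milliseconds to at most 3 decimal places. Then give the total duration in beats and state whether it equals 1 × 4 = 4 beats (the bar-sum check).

1) 0.0ms=0b +1000.0ms=2b
2) 1000.0ms=2b +142.857ms=2/7b
3) 1142.857ms=16/7b +285.714ms=4/7b
4) 1428.571ms=20/7b +142.857ms=2/7b
5) 1571.429ms=22/7b +142.857ms=2/7b
6) 1714.286ms=24/7b +142.857ms=2/7b
7) 1857.143ms=26/7b +142.857ms=2/7b
Σ=4b of 4 (120bpm 4/4) — PASS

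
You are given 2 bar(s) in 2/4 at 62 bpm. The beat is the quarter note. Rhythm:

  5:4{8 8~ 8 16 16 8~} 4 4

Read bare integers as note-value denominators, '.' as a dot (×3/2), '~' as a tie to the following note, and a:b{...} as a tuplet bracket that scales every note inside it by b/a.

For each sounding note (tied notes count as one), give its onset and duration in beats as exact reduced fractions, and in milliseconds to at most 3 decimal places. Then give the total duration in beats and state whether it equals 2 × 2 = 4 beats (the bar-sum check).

1) 0.0ms=0b +387.097ms=2/5b
2) 387.097ms=2/5b +774.194ms=4/5b
3) 1161.29ms=6/5b +193.548ms=1/5b
4) 1354.839ms=7/5b +193.548ms=1/5b
5) 1548.387ms=8/5b +1354.839ms=7/5b
6) 2903.226ms=3b +967.742ms=1b
Σ=4b of 4 (62bpm 2/4) — PASS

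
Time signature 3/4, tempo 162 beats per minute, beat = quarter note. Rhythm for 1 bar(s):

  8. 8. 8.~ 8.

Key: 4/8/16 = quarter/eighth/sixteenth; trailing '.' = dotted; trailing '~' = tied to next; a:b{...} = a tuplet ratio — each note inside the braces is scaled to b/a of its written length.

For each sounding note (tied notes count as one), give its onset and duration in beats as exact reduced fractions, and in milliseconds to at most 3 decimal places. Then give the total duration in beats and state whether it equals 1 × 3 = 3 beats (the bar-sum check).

1) 0.0ms=0b +277.778ms=3/4b
2) 277.778ms=3/4b +277.778ms=3/4b
3) 555.556ms=3/2b +555.556ms=3/2b
Σ=3b of 3 (162bpm 3/4) — PASS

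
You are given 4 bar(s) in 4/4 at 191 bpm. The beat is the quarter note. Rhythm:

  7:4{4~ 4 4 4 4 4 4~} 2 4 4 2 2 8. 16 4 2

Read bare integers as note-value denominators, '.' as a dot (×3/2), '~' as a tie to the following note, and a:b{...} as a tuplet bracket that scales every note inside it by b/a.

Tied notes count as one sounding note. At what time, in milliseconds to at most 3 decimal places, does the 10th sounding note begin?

1. 0.0ms @ 0 + 359.013ms (8/7)
2. 359.013ms @ 8/7 + 179.506ms (4/7)
3. 538.519ms @ 12/7 + 179.506ms (4/7)
4. 718.025ms @ 16/7 + 179.506ms (4/7)
5. 897.532ms @ 20/7 + 179.506ms (4/7)
6. 1077.038ms @ 24/7 + 807.779ms (18/7)
7. 1884.817ms @ 6 + 314.136ms (1)
8. 2198.953ms @ 7 + 314.136ms (1)
9. 2513.089ms @ 8 + 628.272ms (2)
10. 3141.361ms @ 10 + 628.272ms (2)
11. 3769.634ms @ 12 + 235.602ms (3/4)
12. 4005.236ms @ 51/4 + 78.534ms (1/4)
13. 4083.77ms @ 13 + 314.136ms (1)
14. 4397.906ms @ 14 + 628.272ms (2)

note 10 onset = 10b = 3141.361ms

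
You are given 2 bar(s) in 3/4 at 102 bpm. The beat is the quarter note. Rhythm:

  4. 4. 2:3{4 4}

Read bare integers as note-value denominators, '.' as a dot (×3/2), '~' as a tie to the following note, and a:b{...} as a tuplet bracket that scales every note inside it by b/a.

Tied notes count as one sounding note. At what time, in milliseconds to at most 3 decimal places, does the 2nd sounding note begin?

1. 0.0ms @ 0 + 882.353ms (3/2)
2. 882.353ms @ 3/2 + 882.353ms (3/2)
3. 1764.706ms @ 3 + 882.353ms (3/2)
4. 2647.059ms @ 9/2 + 882.353ms (3/2)

note 2 onset = 3/2b = 882.353ms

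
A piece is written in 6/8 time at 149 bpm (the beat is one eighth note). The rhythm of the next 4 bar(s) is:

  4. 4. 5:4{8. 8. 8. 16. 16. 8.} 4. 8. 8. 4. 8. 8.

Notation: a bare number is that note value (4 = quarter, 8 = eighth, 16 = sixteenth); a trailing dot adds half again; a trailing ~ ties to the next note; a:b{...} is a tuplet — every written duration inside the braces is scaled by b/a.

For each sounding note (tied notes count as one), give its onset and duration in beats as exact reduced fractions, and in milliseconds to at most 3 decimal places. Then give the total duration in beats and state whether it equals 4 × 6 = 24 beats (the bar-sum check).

1) 0.0ms=0b +1208.054ms=3b
2) 1208.054ms=3b +1208.054ms=3b
3) 2416.107ms=6b +483.221ms=6/5b
4) 2899.329ms=36/5b +483.221ms=6/5b
5) 3382.55ms=42/5b +483.221ms=6/5b
6) 3865.772ms=48/5b +241.611ms=3/5b
7) 4107.383ms=51/5b +241.611ms=3/5b
8) 4348.993ms=54/5b +483.221ms=6/5b
9) 4832.215ms=12b +1208.054ms=3b
10) 6040.268ms=15b +604.027ms=3/2b
11) 6644.295ms=33/2b +604.027ms=3/2b
12) 7248.322ms=18b +1208.054ms=3b
13) 8456.376ms=21b +604.027ms=3/2b
14) 9060.403ms=45/2b +604.027ms=3/2b
Σ=24b of 24 (149bpm 6/8) — PASS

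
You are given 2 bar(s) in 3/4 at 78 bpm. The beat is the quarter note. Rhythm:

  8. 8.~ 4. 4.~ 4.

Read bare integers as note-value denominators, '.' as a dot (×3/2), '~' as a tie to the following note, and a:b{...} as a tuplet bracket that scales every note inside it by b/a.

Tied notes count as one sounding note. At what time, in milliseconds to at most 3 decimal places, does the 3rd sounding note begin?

note 3 onset = 3b = 2307.692ms

1. 0.0ms @ 0 + 576.923ms (3/4)
2. 576.923ms @ 3/4 + 1730.769ms (9/4)
3. 2307.692ms @ 3 + 2307.692ms (3)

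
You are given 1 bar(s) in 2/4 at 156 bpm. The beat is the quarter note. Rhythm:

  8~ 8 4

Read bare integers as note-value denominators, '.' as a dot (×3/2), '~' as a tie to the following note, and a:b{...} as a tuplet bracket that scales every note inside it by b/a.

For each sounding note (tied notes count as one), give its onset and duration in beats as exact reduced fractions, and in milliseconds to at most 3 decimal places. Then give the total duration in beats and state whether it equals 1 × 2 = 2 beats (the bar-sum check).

1) 0.0ms=0b +384.615ms=1b
2) 384.615ms=1b +384.615ms=1b
Σ=2b of 2 (156bpm 2/4) — PASS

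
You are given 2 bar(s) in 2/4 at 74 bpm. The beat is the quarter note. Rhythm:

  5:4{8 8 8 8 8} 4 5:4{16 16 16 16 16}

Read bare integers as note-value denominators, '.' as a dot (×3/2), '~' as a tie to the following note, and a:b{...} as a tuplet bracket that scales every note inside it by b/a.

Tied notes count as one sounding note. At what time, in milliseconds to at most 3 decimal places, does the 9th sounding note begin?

1. 0.0ms @ 0 + 324.324ms (2/5)
2. 324.324ms @ 2/5 + 324.324ms (2/5)
3. 648.649ms @ 4/5 + 324.324ms (2/5)
4. 972.973ms @ 6/5 + 324.324ms (2/5)
5. 1297.297ms @ 8/5 + 324.324ms (2/5)
6. 1621.622ms @ 2 + 810.811ms (1)
7. 2432.432ms @ 3 + 162.162ms (1/5)
8. 2594.595ms @ 16/5 + 162.162ms (1/5)
9. 2756.757ms @ 17/5 + 162.162ms (1/5)
10. 2918.919ms @ 18/5 + 162.162ms (1/5)
11. 3081.081ms @ 19/5 + 162.162ms (1/5)

note 9 onset = 17/5b = 2756.757ms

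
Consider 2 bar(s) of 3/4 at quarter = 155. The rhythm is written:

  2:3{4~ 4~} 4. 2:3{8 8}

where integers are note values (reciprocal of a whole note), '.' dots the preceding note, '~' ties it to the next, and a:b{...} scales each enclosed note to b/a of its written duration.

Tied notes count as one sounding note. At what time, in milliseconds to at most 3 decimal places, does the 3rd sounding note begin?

note 3 onset = 21/4b = 2032.258ms

1. 0.0ms @ 0 + 1741.935ms (9/2)
2. 1741.935ms @ 9/2 + 290.323ms (3/4)
3. 2032.258ms @ 21/4 + 290.323ms (3/4)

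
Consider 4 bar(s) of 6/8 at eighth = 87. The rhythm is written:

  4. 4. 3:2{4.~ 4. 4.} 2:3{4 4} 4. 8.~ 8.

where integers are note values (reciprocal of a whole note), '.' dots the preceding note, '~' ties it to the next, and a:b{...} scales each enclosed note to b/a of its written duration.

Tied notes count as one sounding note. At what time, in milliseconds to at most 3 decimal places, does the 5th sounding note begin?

note 5 onset = 12b = 8275.862ms

1. 0.0ms @ 0 + 2068.966ms (3)
2. 2068.966ms @ 3 + 2068.966ms (3)
3. 4137.931ms @ 6 + 2758.621ms (4)
4. 6896.552ms @ 10 + 1379.31ms (2)
5. 8275.862ms @ 12 + 2068.966ms (3)
6. 10344.828ms @ 15 + 2068.966ms (3)
7. 12413.793ms @ 18 + 2068.966ms (3)
8. 14482.759ms @ 21 + 2068.966ms (3)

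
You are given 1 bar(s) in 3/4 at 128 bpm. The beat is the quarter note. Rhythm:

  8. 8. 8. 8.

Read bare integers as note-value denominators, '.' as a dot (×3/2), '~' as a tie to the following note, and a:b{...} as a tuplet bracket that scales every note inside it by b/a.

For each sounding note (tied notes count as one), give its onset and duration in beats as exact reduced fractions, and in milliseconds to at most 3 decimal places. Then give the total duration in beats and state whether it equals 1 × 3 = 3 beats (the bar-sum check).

1) 0.0ms=0b +351.562ms=3/4b
2) 351.562ms=3/4b +351.562ms=3/4b
3) 703.125ms=3/2b +351.562ms=3/4b
4) 1054.688ms=9/4b +351.562ms=3/4b
Σ=3b of 3 (128bpm 3/4) — PASS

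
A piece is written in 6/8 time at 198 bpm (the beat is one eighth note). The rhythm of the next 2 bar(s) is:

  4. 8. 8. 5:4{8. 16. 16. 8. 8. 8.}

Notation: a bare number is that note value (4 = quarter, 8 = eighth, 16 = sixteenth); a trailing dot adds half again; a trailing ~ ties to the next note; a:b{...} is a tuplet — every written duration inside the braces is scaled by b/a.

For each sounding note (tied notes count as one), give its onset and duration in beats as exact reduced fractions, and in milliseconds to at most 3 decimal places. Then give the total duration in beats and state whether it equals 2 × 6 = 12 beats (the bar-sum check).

1) 0.0ms=0b +909.091ms=3b
2) 909.091ms=3b +454.545ms=3/2b
3) 1363.636ms=9/2b +454.545ms=3/2b
4) 1818.182ms=6b +363.636ms=6/5b
5) 2181.818ms=36/5b +181.818ms=3/5b
6) 2363.636ms=39/5b +181.818ms=3/5b
7) 2545.455ms=42/5b +363.636ms=6/5b
8) 2909.091ms=48/5b +363.636ms=6/5b
9) 3272.727ms=54/5b +363.636ms=6/5b
Σ=12b of 12 (198bpm 6/8) — PASS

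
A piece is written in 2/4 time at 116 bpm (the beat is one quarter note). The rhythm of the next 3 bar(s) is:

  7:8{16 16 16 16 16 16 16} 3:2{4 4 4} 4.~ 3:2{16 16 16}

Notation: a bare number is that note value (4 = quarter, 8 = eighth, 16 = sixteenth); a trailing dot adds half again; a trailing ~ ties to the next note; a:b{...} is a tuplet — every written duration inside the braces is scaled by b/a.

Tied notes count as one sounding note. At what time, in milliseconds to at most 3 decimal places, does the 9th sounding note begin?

note 9 onset = 8/3b = 1379.31ms

1. 0.0ms @ 0 + 147.783ms (2/7)
2. 147.783ms @ 2/7 + 147.783ms (2/7)
3. 295.567ms @ 4/7 + 147.783ms (2/7)
4. 443.35ms @ 6/7 + 147.783ms (2/7)
5. 591.133ms @ 8/7 + 147.783ms (2/7)
6. 738.916ms @ 10/7 + 147.783ms (2/7)
7. 886.7ms @ 12/7 + 147.783ms (2/7)
8. 1034.483ms @ 2 + 344.828ms (2/3)
9. 1379.31ms @ 8/3 + 344.828ms (2/3)
10. 1724.138ms @ 10/3 + 344.828ms (2/3)
11. 2068.966ms @ 4 + 862.069ms (5/3)
12. 2931.034ms @ 17/3 + 86.207ms (1/6)
13. 3017.241ms @ 35/6 + 86.207ms (1/6)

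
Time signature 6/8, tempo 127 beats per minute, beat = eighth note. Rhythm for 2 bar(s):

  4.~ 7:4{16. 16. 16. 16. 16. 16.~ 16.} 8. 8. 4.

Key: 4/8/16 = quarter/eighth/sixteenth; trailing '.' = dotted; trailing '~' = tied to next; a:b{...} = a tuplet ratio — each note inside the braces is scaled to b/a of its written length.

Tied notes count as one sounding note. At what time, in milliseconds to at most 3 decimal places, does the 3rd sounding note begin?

1. 0.0ms @ 0 + 1619.798ms (24/7)
2. 1619.798ms @ 24/7 + 202.475ms (3/7)
3. 1822.272ms @ 27/7 + 202.475ms (3/7)
4. 2024.747ms @ 30/7 + 202.475ms (3/7)
5. 2227.222ms @ 33/7 + 202.475ms (3/7)
6. 2429.696ms @ 36/7 + 404.949ms (6/7)
7. 2834.646ms @ 6 + 708.661ms (3/2)
8. 3543.307ms @ 15/2 + 708.661ms (3/2)
9. 4251.969ms @ 9 + 1417.323ms (3)

note 3 onset = 27/7b = 1822.272ms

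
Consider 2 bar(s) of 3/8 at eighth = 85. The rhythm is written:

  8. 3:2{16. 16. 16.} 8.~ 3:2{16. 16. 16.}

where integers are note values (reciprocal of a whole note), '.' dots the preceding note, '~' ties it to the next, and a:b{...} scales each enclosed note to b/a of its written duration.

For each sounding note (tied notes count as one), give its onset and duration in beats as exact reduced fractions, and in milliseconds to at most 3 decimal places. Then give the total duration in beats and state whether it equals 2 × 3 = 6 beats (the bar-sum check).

1) 0.0ms=0b +1058.824ms=3/2b
2) 1058.824ms=3/2b +352.941ms=1/2b
3) 1411.765ms=2b +352.941ms=1/2b
4) 1764.706ms=5/2b +352.941ms=1/2b
5) 2117.647ms=3b +1411.765ms=2b
6) 3529.412ms=5b +352.941ms=1/2b
7) 3882.353ms=11/2b +352.941ms=1/2b
Σ=6b of 6 (85bpm 3/8) — PASS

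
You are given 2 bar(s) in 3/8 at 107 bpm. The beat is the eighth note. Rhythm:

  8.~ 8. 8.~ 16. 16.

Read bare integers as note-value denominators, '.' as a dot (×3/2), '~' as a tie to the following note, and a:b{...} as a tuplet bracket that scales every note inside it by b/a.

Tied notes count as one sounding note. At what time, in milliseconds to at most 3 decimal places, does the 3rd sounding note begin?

1. 0.0ms @ 0 + 1682.243ms (3)
2. 1682.243ms @ 3 + 1261.682ms (9/4)
3. 2943.925ms @ 21/4 + 420.561ms (3/4)

note 3 onset = 21/4b = 2943.925ms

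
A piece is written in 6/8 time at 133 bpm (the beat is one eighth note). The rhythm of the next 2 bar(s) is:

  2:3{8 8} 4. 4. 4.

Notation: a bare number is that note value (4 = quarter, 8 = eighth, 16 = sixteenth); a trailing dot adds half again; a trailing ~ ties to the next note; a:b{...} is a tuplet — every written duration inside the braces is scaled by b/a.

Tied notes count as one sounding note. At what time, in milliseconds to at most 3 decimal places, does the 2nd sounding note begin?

note 2 onset = 3/2b = 676.692ms

1. 0.0ms @ 0 + 676.692ms (3/2)
2. 676.692ms @ 3/2 + 676.692ms (3/2)
3. 1353.383ms @ 3 + 1353.383ms (3)
4. 2706.767ms @ 6 + 1353.383ms (3)
5. 4060.15ms @ 9 + 1353.383ms (3)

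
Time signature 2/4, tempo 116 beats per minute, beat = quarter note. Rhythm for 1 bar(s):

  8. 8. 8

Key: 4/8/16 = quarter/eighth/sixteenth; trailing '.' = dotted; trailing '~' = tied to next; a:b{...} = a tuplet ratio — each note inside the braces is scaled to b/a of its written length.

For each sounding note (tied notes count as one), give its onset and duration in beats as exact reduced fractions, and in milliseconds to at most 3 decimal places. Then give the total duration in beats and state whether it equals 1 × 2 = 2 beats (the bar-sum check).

1) 0.0ms=0b +387.931ms=3/4b
2) 387.931ms=3/4b +387.931ms=3/4b
3) 775.862ms=3/2b +258.621ms=1/2b
Σ=2b of 2 (116bpm 2/4) — PASS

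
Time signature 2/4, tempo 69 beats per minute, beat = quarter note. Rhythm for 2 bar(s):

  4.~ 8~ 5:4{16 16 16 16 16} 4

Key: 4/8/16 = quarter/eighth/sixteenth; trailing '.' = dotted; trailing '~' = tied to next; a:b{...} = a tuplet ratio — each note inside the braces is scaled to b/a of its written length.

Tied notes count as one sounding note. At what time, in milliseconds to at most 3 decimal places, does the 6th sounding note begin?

note 6 onset = 3b = 2608.696ms

1. 0.0ms @ 0 + 1913.043ms (11/5)
2. 1913.043ms @ 11/5 + 173.913ms (1/5)
3. 2086.957ms @ 12/5 + 173.913ms (1/5)
4. 2260.87ms @ 13/5 + 173.913ms (1/5)
5. 2434.783ms @ 14/5 + 173.913ms (1/5)
6. 2608.696ms @ 3 + 869.565ms (1)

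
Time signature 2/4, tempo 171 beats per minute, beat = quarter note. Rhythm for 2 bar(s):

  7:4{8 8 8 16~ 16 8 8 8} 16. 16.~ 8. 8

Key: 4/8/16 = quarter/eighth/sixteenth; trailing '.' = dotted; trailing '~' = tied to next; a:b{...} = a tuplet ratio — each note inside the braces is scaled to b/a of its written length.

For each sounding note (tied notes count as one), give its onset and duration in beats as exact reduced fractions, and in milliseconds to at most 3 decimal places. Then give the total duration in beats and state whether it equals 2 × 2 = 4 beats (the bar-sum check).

1) 0.0ms=0b +100.251ms=2/7b
2) 100.251ms=2/7b +100.251ms=2/7b
3) 200.501ms=4/7b +100.251ms=2/7b
4) 300.752ms=6/7b +100.251ms=2/7b
5) 401.003ms=8/7b +100.251ms=2/7b
6) 501.253ms=10/7b +100.251ms=2/7b
7) 601.504ms=12/7b +100.251ms=2/7b
8) 701.754ms=2b +131.579ms=3/8b
9) 833.333ms=19/8b +394.737ms=9/8b
10) 1228.07ms=7/2b +175.439ms=1/2b
Σ=4b of 4 (171bpm 2/4) — PASS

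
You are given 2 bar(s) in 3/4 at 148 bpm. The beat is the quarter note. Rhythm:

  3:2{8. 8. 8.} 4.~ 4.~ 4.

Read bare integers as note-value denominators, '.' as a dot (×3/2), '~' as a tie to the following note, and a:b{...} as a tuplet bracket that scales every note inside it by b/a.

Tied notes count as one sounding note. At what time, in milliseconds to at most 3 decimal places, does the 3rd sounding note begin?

note 3 onset = 1b = 405.405ms

1. 0.0ms @ 0 + 202.703ms (1/2)
2. 202.703ms @ 1/2 + 202.703ms (1/2)
3. 405.405ms @ 1 + 202.703ms (1/2)
4. 608.108ms @ 3/2 + 1824.324ms (9/2)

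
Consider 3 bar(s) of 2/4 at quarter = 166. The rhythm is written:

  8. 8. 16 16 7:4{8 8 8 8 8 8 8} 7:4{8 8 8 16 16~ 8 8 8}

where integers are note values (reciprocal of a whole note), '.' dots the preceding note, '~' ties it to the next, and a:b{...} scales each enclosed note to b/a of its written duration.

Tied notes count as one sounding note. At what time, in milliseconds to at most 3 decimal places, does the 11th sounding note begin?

1. 0.0ms @ 0 + 271.084ms (3/4)
2. 271.084ms @ 3/4 + 271.084ms (3/4)
3. 542.169ms @ 3/2 + 90.361ms (1/4)
4. 632.53ms @ 7/4 + 90.361ms (1/4)
5. 722.892ms @ 2 + 103.27ms (2/7)
6. 826.162ms @ 16/7 + 103.27ms (2/7)
7. 929.432ms @ 18/7 + 103.27ms (2/7)
8. 1032.702ms @ 20/7 + 103.27ms (2/7)
9. 1135.972ms @ 22/7 + 103.27ms (2/7)
10. 1239.243ms @ 24/7 + 103.27ms (2/7)
11. 1342.513ms @ 26/7 + 103.27ms (2/7)
12. 1445.783ms @ 4 + 103.27ms (2/7)
13. 1549.053ms @ 30/7 + 103.27ms (2/7)
14. 1652.324ms @ 32/7 + 103.27ms (2/7)
15. 1755.594ms @ 34/7 + 51.635ms (1/7)
16. 1807.229ms @ 5 + 154.905ms (3/7)
17. 1962.134ms @ 38/7 + 103.27ms (2/7)
18. 2065.404ms @ 40/7 + 103.27ms (2/7)

note 11 onset = 26/7b = 1342.513ms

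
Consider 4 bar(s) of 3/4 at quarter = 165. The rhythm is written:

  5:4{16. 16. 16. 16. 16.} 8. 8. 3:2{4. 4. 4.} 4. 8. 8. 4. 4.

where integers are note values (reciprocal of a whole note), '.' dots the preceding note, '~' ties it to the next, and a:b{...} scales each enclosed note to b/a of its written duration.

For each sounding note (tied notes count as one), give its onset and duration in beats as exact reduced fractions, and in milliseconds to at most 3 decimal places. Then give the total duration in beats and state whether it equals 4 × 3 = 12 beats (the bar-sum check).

1) 0.0ms=0b +109.091ms=3/10b
2) 109.091ms=3/10b +109.091ms=3/10b
3) 218.182ms=3/5b +109.091ms=3/10b
4) 327.273ms=9/10b +109.091ms=3/10b
5) 436.364ms=6/5b +109.091ms=3/10b
6) 545.455ms=3/2b +272.727ms=3/4b
7) 818.182ms=9/4b +272.727ms=3/4b
8) 1090.909ms=3b +363.636ms=1b
9) 1454.545ms=4b +363.636ms=1b
10) 1818.182ms=5b +363.636ms=1b
11) 2181.818ms=6b +545.455ms=3/2b
12) 2727.273ms=15/2b +272.727ms=3/4b
13) 3000.0ms=33/4b +272.727ms=3/4b
14) 3272.727ms=9b +545.455ms=3/2b
15) 3818.182ms=21/2b +545.455ms=3/2b
Σ=12b of 12 (165bpm 3/4) — PASS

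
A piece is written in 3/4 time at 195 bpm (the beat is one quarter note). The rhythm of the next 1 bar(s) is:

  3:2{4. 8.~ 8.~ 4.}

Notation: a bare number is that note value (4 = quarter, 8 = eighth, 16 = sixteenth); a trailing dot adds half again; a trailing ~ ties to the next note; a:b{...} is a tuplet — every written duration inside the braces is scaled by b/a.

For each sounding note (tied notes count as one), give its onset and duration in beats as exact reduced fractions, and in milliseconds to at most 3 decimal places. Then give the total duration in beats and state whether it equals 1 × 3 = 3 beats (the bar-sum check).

1) 0.0ms=0b +307.692ms=1b
2) 307.692ms=1b +615.385ms=2b
Σ=3b of 3 (195bpm 3/4) — PASS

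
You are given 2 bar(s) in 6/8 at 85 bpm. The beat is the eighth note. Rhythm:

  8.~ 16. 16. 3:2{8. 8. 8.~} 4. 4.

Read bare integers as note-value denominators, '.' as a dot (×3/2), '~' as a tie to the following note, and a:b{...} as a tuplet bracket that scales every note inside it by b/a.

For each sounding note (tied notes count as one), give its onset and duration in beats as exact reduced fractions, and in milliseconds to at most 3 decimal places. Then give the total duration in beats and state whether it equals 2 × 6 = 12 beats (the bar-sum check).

1) 0.0ms=0b +1588.235ms=9/4b
2) 1588.235ms=9/4b +529.412ms=3/4b
3) 2117.647ms=3b +705.882ms=1b
4) 2823.529ms=4b +705.882ms=1b
5) 3529.412ms=5b +2823.529ms=4b
6) 6352.941ms=9b +2117.647ms=3b
Σ=12b of 12 (85bpm 6/8) — PASS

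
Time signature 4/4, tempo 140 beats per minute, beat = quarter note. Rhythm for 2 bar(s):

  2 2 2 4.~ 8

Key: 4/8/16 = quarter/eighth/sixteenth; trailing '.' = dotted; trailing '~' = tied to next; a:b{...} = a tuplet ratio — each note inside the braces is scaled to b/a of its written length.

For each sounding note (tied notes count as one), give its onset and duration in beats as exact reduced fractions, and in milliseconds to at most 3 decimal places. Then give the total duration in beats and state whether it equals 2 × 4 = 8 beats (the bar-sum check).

1) 0.0ms=0b +857.143ms=2b
2) 857.143ms=2b +857.143ms=2b
3) 1714.286ms=4b +857.143ms=2b
4) 2571.429ms=6b +857.143ms=2b
Σ=8b of 8 (140bpm 4/4) — PASS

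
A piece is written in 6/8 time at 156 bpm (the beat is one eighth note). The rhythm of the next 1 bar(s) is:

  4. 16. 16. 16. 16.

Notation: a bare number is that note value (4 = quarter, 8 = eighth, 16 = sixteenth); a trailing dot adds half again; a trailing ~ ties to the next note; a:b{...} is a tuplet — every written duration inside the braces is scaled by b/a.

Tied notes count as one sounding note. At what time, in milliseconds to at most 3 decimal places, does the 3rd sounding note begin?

note 3 onset = 15/4b = 1442.308ms

1. 0.0ms @ 0 + 1153.846ms (3)
2. 1153.846ms @ 3 + 288.462ms (3/4)
3. 1442.308ms @ 15/4 + 288.462ms (3/4)
4. 1730.769ms @ 9/2 + 288.462ms (3/4)
5. 2019.231ms @ 21/4 + 288.462ms (3/4)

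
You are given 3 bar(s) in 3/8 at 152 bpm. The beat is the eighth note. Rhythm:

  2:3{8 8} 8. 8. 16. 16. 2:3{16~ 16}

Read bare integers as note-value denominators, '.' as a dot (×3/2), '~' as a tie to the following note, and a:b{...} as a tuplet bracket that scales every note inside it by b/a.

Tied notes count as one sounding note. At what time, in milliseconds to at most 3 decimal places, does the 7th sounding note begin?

note 7 onset = 15/2b = 2960.526ms

1. 0.0ms @ 0 + 592.105ms (3/2)
2. 592.105ms @ 3/2 + 592.105ms (3/2)
3. 1184.211ms @ 3 + 592.105ms (3/2)
4. 1776.316ms @ 9/2 + 592.105ms (3/2)
5. 2368.421ms @ 6 + 296.053ms (3/4)
6. 2664.474ms @ 27/4 + 296.053ms (3/4)
7. 2960.526ms @ 15/2 + 592.105ms (3/2)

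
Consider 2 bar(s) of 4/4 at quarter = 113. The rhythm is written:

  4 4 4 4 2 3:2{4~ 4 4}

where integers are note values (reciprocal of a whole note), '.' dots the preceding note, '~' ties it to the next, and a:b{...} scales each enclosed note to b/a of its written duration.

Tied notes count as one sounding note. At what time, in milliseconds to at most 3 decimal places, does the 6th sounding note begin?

note 6 onset = 6b = 3185.841ms

1. 0.0ms @ 0 + 530.973ms (1)
2. 530.973ms @ 1 + 530.973ms (1)
3. 1061.947ms @ 2 + 530.973ms (1)
4. 1592.92ms @ 3 + 530.973ms (1)
5. 2123.894ms @ 4 + 1061.947ms (2)
6. 3185.841ms @ 6 + 707.965ms (4/3)
7. 3893.805ms @ 22/3 + 353.982ms (2/3)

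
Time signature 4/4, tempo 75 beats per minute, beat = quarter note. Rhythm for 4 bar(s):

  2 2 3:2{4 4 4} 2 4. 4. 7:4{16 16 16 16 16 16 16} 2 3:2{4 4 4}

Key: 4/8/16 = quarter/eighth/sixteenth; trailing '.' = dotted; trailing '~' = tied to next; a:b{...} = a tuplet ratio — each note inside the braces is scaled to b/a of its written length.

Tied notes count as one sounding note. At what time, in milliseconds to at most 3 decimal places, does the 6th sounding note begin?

note 6 onset = 6b = 4800.0ms

1. 0.0ms @ 0 + 1600.0ms (2)
2. 1600.0ms @ 2 + 1600.0ms (2)
3. 3200.0ms @ 4 + 533.333ms (2/3)
4. 3733.333ms @ 14/3 + 533.333ms (2/3)
5. 4266.667ms @ 16/3 + 533.333ms (2/3)
6. 4800.0ms @ 6 + 1600.0ms (2)
7. 6400.0ms @ 8 + 1200.0ms (3/2)
8. 7600.0ms @ 19/2 + 1200.0ms (3/2)
9. 8800.0ms @ 11 + 114.286ms (1/7)
10. 8914.286ms @ 78/7 + 114.286ms (1/7)
11. 9028.571ms @ 79/7 + 114.286ms (1/7)
12. 9142.857ms @ 80/7 + 114.286ms (1/7)
13. 9257.143ms @ 81/7 + 114.286ms (1/7)
14. 9371.429ms @ 82/7 + 114.286ms (1/7)
15. 9485.714ms @ 83/7 + 114.286ms (1/7)
16. 9600.0ms @ 12 + 1600.0ms (2)
17. 11200.0ms @ 14 + 533.333ms (2/3)
18. 11733.333ms @ 44/3 + 533.333ms (2/3)
19. 12266.667ms @ 46/3 + 533.333ms (2/3)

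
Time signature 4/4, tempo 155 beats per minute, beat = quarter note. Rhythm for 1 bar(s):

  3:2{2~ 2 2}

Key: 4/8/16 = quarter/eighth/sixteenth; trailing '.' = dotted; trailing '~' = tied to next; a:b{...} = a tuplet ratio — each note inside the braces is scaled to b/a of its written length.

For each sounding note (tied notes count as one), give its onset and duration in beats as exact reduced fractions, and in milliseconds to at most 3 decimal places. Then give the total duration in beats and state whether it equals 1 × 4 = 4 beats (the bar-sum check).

1) 0.0ms=0b +1032.258ms=8/3b
2) 1032.258ms=8/3b +516.129ms=4/3b
Σ=4b of 4 (155bpm 4/4) — PASS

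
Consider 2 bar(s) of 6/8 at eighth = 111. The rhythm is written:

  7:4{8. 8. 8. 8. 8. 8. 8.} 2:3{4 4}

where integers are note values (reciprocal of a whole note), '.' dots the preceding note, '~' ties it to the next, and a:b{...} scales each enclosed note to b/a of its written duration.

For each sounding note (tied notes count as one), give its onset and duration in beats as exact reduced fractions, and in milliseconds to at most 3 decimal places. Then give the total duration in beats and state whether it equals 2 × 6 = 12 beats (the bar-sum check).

1) 0.0ms=0b +463.32ms=6/7b
2) 463.32ms=6/7b +463.32ms=6/7b
3) 926.641ms=12/7b +463.32ms=6/7b
4) 1389.961ms=18/7b +463.32ms=6/7b
5) 1853.282ms=24/7b +463.32ms=6/7b
6) 2316.602ms=30/7b +463.32ms=6/7b
7) 2779.923ms=36/7b +463.32ms=6/7b
8) 3243.243ms=6b +1621.622ms=3b
9) 4864.865ms=9b +1621.622ms=3b
Σ=12b of 12 (111bpm 6/8) — PASS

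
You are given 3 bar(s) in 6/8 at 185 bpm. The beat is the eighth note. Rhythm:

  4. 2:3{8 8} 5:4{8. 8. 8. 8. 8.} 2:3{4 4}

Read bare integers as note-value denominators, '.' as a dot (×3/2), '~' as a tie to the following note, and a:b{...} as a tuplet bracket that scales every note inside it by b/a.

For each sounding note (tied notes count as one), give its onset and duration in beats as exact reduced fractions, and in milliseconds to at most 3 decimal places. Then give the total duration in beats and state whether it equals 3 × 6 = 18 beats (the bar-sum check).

1) 0.0ms=0b +972.973ms=3b
2) 972.973ms=3b +486.486ms=3/2b
3) 1459.459ms=9/2b +486.486ms=3/2b
4) 1945.946ms=6b +389.189ms=6/5b
5) 2335.135ms=36/5b +389.189ms=6/5b
6) 2724.324ms=42/5b +389.189ms=6/5b
7) 3113.514ms=48/5b +389.189ms=6/5b
8) 3502.703ms=54/5b +389.189ms=6/5b
9) 3891.892ms=12b +972.973ms=3b
10) 4864.865ms=15b +972.973ms=3b
Σ=18b of 18 (185bpm 6/8) — PASS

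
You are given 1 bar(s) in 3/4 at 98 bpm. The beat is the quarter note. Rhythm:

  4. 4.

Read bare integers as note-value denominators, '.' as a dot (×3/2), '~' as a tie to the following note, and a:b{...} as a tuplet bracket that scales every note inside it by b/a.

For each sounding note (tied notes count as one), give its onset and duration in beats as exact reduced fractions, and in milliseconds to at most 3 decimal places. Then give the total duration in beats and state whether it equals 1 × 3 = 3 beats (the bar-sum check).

1) 0.0ms=0b +918.367ms=3/2b
2) 918.367ms=3/2b +918.367ms=3/2b
Σ=3b of 3 (98bpm 3/4) — PASS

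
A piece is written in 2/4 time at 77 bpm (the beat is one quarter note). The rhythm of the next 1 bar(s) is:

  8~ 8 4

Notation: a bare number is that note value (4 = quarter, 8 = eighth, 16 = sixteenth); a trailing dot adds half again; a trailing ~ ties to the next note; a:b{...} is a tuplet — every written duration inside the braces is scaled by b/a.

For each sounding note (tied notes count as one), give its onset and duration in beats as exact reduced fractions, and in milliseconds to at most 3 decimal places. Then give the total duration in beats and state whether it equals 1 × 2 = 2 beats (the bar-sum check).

1) 0.0ms=0b +779.221ms=1b
2) 779.221ms=1b +779.221ms=1b
Σ=2b of 2 (77bpm 2/4) — PASS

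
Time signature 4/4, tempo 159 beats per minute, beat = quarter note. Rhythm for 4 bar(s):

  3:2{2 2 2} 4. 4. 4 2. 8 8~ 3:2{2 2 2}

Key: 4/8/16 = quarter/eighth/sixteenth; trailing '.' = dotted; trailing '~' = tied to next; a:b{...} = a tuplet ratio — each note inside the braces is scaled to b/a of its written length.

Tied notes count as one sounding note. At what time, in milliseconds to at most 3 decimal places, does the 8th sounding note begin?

note 8 onset = 11b = 4150.943ms

1. 0.0ms @ 0 + 503.145ms (4/3)
2. 503.145ms @ 4/3 + 503.145ms (4/3)
3. 1006.289ms @ 8/3 + 503.145ms (4/3)
4. 1509.434ms @ 4 + 566.038ms (3/2)
5. 2075.472ms @ 11/2 + 566.038ms (3/2)
6. 2641.509ms @ 7 + 377.358ms (1)
7. 3018.868ms @ 8 + 1132.075ms (3)
8. 4150.943ms @ 11 + 188.679ms (1/2)
9. 4339.623ms @ 23/2 + 691.824ms (11/6)
10. 5031.447ms @ 40/3 + 503.145ms (4/3)
11. 5534.591ms @ 44/3 + 503.145ms (4/3)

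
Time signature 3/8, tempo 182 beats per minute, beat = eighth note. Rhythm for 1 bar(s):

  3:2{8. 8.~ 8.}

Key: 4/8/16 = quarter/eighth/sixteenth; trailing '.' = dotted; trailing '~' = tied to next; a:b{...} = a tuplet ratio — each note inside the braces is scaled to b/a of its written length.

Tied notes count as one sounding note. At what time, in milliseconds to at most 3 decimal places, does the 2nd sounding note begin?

1. 0.0ms @ 0 + 329.67ms (1)
2. 329.67ms @ 1 + 659.341ms (2)

note 2 onset = 1b = 329.67ms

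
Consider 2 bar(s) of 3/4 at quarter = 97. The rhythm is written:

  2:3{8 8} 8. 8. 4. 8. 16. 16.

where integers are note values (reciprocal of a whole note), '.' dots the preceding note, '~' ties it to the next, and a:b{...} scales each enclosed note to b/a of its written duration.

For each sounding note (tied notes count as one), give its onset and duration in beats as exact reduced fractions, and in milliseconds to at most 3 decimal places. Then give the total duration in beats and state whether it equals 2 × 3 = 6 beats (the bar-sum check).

1) 0.0ms=0b +463.918ms=3/4b
2) 463.918ms=3/4b +463.918ms=3/4b
3) 927.835ms=3/2b +463.918ms=3/4b
4) 1391.753ms=9/4b +463.918ms=3/4b
5) 1855.67ms=3b +927.835ms=3/2b
6) 2783.505ms=9/2b +463.918ms=3/4b
7) 3247.423ms=21/4b +231.959ms=3/8b
8) 3479.381ms=45/8b +231.959ms=3/8b
Σ=6b of 6 (97bpm 3/4) — PASS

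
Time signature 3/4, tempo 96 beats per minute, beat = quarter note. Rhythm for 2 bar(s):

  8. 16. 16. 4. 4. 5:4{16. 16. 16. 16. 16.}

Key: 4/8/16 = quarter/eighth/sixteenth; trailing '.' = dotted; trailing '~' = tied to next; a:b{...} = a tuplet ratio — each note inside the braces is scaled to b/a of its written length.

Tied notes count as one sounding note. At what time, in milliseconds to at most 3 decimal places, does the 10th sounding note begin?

note 10 onset = 57/10b = 3562.5ms

1. 0.0ms @ 0 + 468.75ms (3/4)
2. 468.75ms @ 3/4 + 234.375ms (3/8)
3. 703.125ms @ 9/8 + 234.375ms (3/8)
4. 937.5ms @ 3/2 + 937.5ms (3/2)
5. 1875.0ms @ 3 + 937.5ms (3/2)
6. 2812.5ms @ 9/2 + 187.5ms (3/10)
7. 3000.0ms @ 24/5 + 187.5ms (3/10)
8. 3187.5ms @ 51/10 + 187.5ms (3/10)
9. 3375.0ms @ 27/5 + 187.5ms (3/10)
10. 3562.5ms @ 57/10 + 187.5ms (3/10)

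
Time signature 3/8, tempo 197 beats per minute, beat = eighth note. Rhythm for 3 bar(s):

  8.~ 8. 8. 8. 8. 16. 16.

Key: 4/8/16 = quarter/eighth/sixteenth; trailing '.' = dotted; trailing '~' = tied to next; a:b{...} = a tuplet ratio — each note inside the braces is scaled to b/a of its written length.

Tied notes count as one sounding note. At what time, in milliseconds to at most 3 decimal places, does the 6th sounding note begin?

1. 0.0ms @ 0 + 913.706ms (3)
2. 913.706ms @ 3 + 456.853ms (3/2)
3. 1370.558ms @ 9/2 + 456.853ms (3/2)
4. 1827.411ms @ 6 + 456.853ms (3/2)
5. 2284.264ms @ 15/2 + 228.426ms (3/4)
6. 2512.69ms @ 33/4 + 228.426ms (3/4)

note 6 onset = 33/4b = 2512.69ms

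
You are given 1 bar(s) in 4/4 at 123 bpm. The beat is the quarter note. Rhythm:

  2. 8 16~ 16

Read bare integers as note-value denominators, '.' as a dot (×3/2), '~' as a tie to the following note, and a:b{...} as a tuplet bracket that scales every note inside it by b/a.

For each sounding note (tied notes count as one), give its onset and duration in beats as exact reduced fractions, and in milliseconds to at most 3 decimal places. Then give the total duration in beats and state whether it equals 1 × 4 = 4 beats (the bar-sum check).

1) 0.0ms=0b +1463.415ms=3b
2) 1463.415ms=3b +243.902ms=1/2b
3) 1707.317ms=7/2b +243.902ms=1/2b
Σ=4b of 4 (123bpm 4/4) — PASS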